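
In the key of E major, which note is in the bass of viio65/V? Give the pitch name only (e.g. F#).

C#

The applied chord viio65/V is rooted on A#: A#-C#-E-G.
The figure 65 means first inversion — the third is in the bass.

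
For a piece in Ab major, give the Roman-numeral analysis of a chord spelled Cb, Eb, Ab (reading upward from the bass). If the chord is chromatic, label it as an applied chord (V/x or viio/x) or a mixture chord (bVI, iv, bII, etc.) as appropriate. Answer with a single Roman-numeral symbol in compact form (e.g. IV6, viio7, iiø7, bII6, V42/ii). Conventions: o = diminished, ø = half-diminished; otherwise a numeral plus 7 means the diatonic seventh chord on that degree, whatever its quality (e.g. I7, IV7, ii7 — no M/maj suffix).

i6

Stacked in thirds the chord is Ab-Cb-Eb: a minor triad on Ab.
Ab is the first degree of Ab major. This is the minor tonic, borrowed from the parallel minor.
With Cb in the bass the chord is in first inversion, so the figured bass is 6.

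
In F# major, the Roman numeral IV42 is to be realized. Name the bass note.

A#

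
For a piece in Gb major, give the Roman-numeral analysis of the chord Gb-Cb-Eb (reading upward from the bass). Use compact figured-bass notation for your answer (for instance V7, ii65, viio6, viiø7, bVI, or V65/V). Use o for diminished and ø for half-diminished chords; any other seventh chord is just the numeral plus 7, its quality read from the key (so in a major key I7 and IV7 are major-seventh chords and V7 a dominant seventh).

IV64

The pitches Cb-Eb-Gb form a major triad rooted on Cb.
In Gb major, Cb is the subdominant; the diatonic major triad there is IV.
With Gb in the bass the chord is in second inversion, so the figured bass is 64.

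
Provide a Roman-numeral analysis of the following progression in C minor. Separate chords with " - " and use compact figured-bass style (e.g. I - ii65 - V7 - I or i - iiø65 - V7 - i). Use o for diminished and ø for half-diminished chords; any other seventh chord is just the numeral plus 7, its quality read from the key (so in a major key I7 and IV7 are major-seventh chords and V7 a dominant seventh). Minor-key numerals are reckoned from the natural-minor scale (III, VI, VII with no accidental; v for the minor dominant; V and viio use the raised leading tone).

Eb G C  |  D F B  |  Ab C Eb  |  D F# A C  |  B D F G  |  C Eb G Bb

i6 - viio6 - VI - V7/V - V65 - i7

Eb-G-C: root C is the tonic; minor triad there is i6.
D-F-B: root B is the leading tone; diminished triad there is viio6.
Ab-C-Eb: root Ab is the submediant; major triad there is VI.
D-F#-A-C: a dominant seventh chord on D, the applied dominant of V → V7/V.
B-D-F-G: dominant seventh chord on G = scale degree 5 → V65.
C-Eb-G-Bb: root C is the tonic; minor seventh chord there is i7.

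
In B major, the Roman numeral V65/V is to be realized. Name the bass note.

The applied chord V65/V is rooted on C#: C#-E#-G#-B.
The figure 65 means first inversion — the third is in the bass.

E#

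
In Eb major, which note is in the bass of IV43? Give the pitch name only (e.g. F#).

Eb

IV in Eb major has root Ab; the chord is Ab-C-Eb-G.
The figure 43 means second inversion — the fifth is in the bass.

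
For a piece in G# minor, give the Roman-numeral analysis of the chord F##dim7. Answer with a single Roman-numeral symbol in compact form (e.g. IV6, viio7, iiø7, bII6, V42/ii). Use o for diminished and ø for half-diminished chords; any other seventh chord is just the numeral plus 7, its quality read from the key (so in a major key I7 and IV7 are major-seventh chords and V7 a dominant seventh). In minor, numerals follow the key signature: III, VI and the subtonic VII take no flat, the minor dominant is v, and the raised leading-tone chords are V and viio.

viio7

Stacked in thirds the chord is F##-A#-C#-E: a fully diminished seventh chord on F##.
In G# minor, F## is the leading tone; the diatonic fully diminished seventh chord there is viio7.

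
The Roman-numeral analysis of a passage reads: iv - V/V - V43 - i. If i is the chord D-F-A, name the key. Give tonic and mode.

The anchor chord is a minor triad on D, labeled i.
If D is scale degree 1 and the mode makes that degree carry a minor triad, the tonic is D and the mode is minor.

D minor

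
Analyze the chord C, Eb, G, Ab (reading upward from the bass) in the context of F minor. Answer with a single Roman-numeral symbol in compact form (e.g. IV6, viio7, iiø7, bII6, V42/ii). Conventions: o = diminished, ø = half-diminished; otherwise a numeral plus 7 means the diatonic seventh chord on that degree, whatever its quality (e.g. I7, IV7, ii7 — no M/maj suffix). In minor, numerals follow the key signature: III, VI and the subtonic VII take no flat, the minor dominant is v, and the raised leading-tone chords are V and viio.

III65

Stacked in thirds the chord is Ab-C-Eb-G: a major seventh chord on Ab.
In F minor, Ab is the mediant; the diatonic major seventh chord there is III7.
With C in the bass the chord is in first inversion, so the figured bass is 65.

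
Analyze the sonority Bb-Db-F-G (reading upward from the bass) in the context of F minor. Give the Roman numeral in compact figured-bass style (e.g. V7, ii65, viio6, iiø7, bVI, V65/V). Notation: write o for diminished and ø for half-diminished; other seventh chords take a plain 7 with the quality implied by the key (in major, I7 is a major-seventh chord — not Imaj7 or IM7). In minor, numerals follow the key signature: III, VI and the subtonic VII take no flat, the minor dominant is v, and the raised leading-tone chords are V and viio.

Stacked in thirds the chord is G-Bb-Db-F: a half-diminished seventh chord on G.
G is scale degree 2 in F minor, and a half-diminished seventh chord on that degree is written iiø7.
With Bb in the bass the chord is in first inversion, so the figured bass is 65.

iiø65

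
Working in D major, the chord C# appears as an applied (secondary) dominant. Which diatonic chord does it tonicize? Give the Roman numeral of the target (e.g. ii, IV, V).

The chord is a major triad on C#.
A dominant resolves down a perfect fifth: C# → F#. In D major, F# is scale degree 3, i.e. iii.

iii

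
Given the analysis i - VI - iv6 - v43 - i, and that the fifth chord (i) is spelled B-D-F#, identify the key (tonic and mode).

B minor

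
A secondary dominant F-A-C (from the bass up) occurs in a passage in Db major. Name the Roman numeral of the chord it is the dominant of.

vi

The chord is a major triad on F.
A dominant resolves down a perfect fifth: F → Bb. In Db major, Bb is scale degree 6, i.e. vi.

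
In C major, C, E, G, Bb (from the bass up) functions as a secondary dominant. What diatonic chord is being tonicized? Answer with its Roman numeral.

IV

The chord is a dominant seventh chord on C.
A dominant resolves down a perfect fifth: C → F. In C major, F is scale degree 4, i.e. IV.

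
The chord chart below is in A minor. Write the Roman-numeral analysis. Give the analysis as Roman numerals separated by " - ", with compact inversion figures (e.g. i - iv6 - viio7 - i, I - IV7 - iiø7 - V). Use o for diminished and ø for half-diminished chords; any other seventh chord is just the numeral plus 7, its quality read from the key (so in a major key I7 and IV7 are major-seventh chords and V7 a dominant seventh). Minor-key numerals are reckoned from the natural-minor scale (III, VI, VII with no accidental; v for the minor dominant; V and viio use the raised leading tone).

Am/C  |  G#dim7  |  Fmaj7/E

i6 - viio7 - VI42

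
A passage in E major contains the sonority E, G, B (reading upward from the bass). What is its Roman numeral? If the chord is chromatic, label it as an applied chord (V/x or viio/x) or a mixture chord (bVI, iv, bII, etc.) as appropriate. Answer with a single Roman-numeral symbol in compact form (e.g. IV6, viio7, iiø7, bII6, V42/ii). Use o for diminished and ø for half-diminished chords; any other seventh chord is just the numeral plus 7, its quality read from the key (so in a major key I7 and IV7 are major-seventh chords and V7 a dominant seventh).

Stacked in thirds the chord is E-G-B: a minor triad on E.
E is the first degree of E major. This is the minor tonic, borrowed from the parallel minor.

i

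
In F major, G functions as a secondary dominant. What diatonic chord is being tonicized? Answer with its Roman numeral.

V

The chord is a major triad on G.
A dominant resolves down a perfect fifth: G → C. In F major, C is scale degree 5, i.e. V.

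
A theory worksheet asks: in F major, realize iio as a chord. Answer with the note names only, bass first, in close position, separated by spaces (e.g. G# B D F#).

G Bb Db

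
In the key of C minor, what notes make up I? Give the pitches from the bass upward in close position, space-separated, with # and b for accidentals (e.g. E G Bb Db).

I is the major tonic (Picardy third), borrowed from the parallel major. In C minor that root is C.
So the chord is C-E-G.

C E G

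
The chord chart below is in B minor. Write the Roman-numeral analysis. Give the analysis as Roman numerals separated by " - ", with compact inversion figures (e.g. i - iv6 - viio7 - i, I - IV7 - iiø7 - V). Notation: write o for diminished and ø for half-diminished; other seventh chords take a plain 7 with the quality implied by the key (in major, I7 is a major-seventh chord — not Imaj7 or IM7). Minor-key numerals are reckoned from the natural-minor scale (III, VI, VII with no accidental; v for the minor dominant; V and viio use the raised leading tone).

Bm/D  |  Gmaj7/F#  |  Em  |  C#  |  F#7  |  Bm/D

Bm/D: minor triad on B = scale degree 1 → i6.
Gmaj7/F# has root G, degree 6 in B minor, so VI42.
Em: root E is the subdominant; minor triad there is iv.
C# is the secondary dominant of V (major triad on C#): V/V.
F#7: root F# is the dominant; dominant seventh chord there is V7.
Bm/D has root B, degree 1 in B minor, so i6.

i6 - VI42 - iv - V/V - V7 - i6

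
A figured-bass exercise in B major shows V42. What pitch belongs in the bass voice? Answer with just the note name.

E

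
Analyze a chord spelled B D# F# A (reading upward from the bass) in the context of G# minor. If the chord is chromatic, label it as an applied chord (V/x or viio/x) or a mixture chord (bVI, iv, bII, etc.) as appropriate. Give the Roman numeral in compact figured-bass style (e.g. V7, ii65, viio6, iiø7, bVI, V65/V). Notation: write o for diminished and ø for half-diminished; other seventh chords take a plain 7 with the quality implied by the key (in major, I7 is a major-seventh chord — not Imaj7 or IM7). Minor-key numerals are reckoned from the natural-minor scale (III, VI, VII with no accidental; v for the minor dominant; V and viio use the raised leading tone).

Stacked in thirds the chord is B-D#-F#-A: a dominant seventh chord on B.
B is not a diatonic chord root with this quality in G# minor, but it lies a perfect fifth above E (VI), so the chord functions as an applied dominant of VI.

V7/VI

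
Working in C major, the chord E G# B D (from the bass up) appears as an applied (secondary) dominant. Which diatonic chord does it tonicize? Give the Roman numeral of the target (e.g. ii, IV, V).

vi

The chord is a dominant seventh chord on E.
A dominant resolves down a perfect fifth: E → A. In C major, A is scale degree 6, i.e. vi.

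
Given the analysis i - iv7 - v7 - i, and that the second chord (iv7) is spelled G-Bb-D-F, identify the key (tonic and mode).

D minor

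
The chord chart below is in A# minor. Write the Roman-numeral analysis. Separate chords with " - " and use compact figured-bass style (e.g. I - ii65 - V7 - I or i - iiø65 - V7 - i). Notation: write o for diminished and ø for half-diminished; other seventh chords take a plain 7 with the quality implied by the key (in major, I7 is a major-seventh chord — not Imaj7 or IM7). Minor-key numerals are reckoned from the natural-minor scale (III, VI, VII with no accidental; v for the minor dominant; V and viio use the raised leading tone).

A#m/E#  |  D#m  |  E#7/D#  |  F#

A#m/E# has root A#, degree 1 in A# minor, so i64.
D#m: root D# is the subdominant; minor triad there is iv.
E#7/D#: root E# is the dominant; dominant seventh chord there is V42.
F#: root F# is the submediant; major triad there is VI.

i64 - iv - V42 - VI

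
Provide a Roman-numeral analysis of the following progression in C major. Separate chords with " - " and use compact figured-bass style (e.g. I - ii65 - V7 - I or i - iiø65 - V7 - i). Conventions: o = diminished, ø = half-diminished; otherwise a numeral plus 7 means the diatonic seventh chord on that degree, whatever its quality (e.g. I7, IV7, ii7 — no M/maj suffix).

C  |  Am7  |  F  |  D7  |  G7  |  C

C has root C, degree 1 in C major, so I.
Am7: minor seventh chord on A = scale degree 6 → vi7.
F: major triad on F = scale degree 4 → IV.
D7: a dominant seventh chord on D, the applied dominant of V → V7/V.
G7: dominant seventh chord on G = scale degree 5 → V7.
C has root C, degree 1 in C major, so I.

I - vi7 - IV - V7/V - V7 - I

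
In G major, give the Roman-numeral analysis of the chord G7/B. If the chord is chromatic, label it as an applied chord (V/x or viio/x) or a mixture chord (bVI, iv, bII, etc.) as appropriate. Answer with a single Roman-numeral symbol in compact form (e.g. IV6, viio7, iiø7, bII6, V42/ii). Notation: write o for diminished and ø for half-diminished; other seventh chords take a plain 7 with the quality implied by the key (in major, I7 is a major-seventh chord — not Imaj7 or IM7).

V65/IV

The pitches G-B-D-F form a dominant seventh chord rooted on G.
G is not a diatonic chord root with this quality in G major, but it lies a perfect fifth above C (IV), so the chord functions as an applied dominant of IV.
With B in the bass the chord is in first inversion, so the figured bass is 65.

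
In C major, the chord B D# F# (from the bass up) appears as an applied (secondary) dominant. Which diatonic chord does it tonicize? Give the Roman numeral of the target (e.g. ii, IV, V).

iii

The chord is a major triad on B.
A dominant resolves down a perfect fifth: B → E. In C major, E is scale degree 3, i.e. iii.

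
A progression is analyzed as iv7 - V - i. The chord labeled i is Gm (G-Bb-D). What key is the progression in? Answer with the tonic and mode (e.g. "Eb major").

i is given as G-Bb-D — a minor triad with root G.
If G is scale degree 1 and the mode makes that degree carry a minor triad, the tonic is G and the mode is minor.

G minor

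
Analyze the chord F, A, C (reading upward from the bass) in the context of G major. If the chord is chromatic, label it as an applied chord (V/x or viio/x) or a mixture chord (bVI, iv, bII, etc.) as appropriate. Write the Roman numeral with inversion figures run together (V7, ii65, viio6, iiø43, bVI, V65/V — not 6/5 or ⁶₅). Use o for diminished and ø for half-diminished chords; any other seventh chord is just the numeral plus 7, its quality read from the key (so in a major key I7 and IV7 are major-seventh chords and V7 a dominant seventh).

bVII

Stacked in thirds the chord is F-A-C: a major triad on F.
F is the lowered seventh degree of G major (diatonic 7 would be F#). This is a major triad on the lowered seventh degree (the subtonic), borrowed from the parallel minor.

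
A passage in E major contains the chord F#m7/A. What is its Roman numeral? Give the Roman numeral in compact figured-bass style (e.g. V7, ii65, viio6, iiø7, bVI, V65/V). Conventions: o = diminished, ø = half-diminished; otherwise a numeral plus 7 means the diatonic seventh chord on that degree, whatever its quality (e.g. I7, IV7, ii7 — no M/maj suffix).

Stacked in thirds the chord is F#-A-C#-E: a minor seventh chord on F#.
In E major, F# is the supertonic; the diatonic minor seventh chord there is ii7.
With A in the bass the chord is in first inversion, so the figured bass is 65.

ii65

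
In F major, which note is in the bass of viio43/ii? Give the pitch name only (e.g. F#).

C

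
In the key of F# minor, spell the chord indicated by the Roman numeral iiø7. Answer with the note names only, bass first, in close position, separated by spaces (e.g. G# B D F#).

The numeral's case and figure indicate a half-diminished seventh chord. In F# minor its root, scale degree 2, is G#.
Stacking thirds from G# gives G#-B-D-F#.

G# B D F#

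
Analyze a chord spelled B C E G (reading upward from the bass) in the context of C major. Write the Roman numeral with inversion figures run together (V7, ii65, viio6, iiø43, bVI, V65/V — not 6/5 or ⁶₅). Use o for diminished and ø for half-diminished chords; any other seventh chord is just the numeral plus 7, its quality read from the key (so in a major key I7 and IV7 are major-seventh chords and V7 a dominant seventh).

Stacked in thirds the chord is C-E-G-B: a major seventh chord on C.
C is scale degree 1 in C major, and a major seventh chord on that degree is written I7.
With B in the bass the chord is in third inversion, so the figured bass is 42.

I42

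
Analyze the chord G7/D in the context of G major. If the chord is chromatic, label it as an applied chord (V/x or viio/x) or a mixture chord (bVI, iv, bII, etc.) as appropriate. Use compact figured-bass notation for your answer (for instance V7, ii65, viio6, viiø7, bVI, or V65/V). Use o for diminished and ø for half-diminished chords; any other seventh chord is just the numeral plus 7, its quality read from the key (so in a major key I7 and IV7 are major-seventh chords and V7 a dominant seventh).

V43/IV

Stacked in thirds the chord is G-B-D-F: a dominant seventh chord on G.
G is not a diatonic chord root with this quality in G major, but it lies a perfect fifth above C (IV), so the chord functions as an applied dominant of IV.
With D in the bass the chord is in second inversion, so the figured bass is 43.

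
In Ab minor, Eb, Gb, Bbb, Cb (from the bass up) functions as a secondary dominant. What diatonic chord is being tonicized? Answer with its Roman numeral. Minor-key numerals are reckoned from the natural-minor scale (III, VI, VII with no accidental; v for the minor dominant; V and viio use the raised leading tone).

VI

The chord is a dominant seventh chord on Cb.
A dominant resolves down a perfect fifth: Cb → Fb. In Ab minor, Fb is scale degree 6, i.e. VI.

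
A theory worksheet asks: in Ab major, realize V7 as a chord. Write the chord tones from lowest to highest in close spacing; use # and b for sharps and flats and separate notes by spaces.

Eb G Bb Db

In Ab major, the dominant is Eb, and the diatonic chord built there is a dominant seventh chord.
That chord is spelled Eb-G-Bb-Db.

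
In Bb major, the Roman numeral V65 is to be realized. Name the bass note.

V in Bb major has root F; the chord is F-A-C-Eb.
The figure 65 means first inversion — the third is in the bass.

A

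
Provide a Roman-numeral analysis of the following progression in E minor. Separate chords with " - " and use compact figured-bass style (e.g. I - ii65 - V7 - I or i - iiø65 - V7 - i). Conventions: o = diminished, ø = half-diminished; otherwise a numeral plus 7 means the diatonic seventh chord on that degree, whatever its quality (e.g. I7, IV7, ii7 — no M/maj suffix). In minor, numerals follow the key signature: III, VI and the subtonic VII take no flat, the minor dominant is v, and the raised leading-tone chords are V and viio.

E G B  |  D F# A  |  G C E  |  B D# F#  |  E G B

E-G-B: root E is the tonic; minor triad there is i.
D-F#-A: major triad on D = scale degree 7 → VII.
G-C-E: major triad on C = scale degree 6 → VI64.
B-D#-F#: root B is the dominant; major triad there is V.
E-G-B: root E is the tonic; minor triad there is i.

i - VII - VI64 - V - i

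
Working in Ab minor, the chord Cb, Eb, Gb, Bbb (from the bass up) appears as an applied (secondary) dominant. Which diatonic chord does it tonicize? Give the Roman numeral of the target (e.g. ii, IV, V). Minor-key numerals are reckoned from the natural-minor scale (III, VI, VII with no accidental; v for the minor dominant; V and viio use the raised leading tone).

VI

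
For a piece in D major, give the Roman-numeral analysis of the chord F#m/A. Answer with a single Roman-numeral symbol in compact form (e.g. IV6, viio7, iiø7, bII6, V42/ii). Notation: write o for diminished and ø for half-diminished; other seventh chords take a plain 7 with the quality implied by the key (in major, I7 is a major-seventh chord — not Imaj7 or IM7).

iii6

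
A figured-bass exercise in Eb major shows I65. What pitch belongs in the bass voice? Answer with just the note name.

G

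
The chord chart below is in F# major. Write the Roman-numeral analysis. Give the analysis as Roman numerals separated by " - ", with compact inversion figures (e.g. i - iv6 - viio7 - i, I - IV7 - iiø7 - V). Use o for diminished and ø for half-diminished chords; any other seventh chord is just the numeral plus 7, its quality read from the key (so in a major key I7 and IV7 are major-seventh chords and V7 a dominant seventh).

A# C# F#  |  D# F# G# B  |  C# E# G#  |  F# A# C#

A#-C#-F#: major triad on F# = scale degree 1 → I6.
D#-F#-G#-B has root G#, degree 2 in F# major, so ii43.
C#-E#-G# has root C#, degree 5 in F# major, so V.
F#-A#-C#: major triad on F# = scale degree 1 → I.

I6 - ii43 - V - I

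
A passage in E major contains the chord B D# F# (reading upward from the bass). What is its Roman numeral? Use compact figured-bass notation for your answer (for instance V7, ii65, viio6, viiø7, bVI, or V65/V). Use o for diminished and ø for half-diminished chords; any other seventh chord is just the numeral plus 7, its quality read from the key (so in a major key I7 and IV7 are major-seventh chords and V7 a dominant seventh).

Stacked in thirds the chord is B-D#-F#: a major triad on B.
B is scale degree 5 in E major, and a major triad on that degree is written V.

V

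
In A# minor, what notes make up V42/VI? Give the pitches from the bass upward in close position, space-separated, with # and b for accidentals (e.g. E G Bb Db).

The slash means an applied dominant: we want the dominant of VI. In A# minor, VI is F# major, and its dominant is built on C#.
Building a dominant seventh chord on C# gives C#-E#-G#-B.
With the 42 figure the chord is in third inversion; from the bass B upward in close position it reads B-C#-E#-G#.

B C# E# G#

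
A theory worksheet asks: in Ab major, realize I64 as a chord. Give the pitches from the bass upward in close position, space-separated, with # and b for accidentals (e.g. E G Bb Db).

Eb Ab C

In Ab major, the tonic is Ab, and the diatonic chord built there is a major triad.
That chord is spelled Ab-C-Eb.
With the 64 figure the chord is in second inversion; from the bass Eb upward in close position it reads Eb-Ab-C.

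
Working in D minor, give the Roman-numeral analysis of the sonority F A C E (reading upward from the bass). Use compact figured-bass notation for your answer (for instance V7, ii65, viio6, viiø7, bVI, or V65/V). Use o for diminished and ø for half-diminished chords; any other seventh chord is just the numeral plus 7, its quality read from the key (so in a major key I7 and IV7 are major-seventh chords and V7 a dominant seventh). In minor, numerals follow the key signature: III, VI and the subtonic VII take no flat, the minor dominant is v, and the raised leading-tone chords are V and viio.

III7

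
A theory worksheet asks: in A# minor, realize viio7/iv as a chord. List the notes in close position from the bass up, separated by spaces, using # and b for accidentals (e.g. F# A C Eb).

C## E# G# B

The slash marks an applied leading-tone chord: viio of iv. In A# minor, iv is D#, so the leading tone to it is C##, a half step below.
Building a fully diminished seventh chord on C## gives C##-E#-G#-B.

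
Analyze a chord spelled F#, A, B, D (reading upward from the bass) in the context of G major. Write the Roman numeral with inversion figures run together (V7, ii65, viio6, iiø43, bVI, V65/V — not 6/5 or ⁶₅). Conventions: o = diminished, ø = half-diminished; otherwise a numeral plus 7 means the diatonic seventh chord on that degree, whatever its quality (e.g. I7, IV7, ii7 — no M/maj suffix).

iii43

Stacked in thirds the chord is B-D-F#-A: a minor seventh chord on B.
B is scale degree 3 in G major, and a minor seventh chord on that degree is written iii7.
With F# in the bass the chord is in second inversion, so the figured bass is 43.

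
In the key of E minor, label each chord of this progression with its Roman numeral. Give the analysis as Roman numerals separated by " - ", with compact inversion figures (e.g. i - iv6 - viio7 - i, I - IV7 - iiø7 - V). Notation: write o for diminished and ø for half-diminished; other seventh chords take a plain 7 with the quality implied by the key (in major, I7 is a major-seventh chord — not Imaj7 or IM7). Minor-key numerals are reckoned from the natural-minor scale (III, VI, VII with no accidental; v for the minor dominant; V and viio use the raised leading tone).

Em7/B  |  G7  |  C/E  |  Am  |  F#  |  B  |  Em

i43 - V7/VI - VI6 - iv - V/V - V - i

Em7/B has root E, degree 1 in E minor, so i43.
G7: chromatic; G is V of VI, so V7/VI.
C/E has root C, degree 6 in E minor, so VI6.
Am: minor triad on A = scale degree 4 → iv.
F# is the secondary dominant of V (major triad on F#): V/V.
B: major triad on B = scale degree 5 → V.
Em has root E, degree 1 in E minor, so i.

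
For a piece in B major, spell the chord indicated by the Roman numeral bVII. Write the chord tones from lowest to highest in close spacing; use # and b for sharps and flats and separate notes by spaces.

Scale degree 7 in B major is A#; lowering it a half step gives A. bVII is a major triad on the lowered seventh degree (the subtonic), borrowed from the parallel minor.
So the chord is A-C#-E.

A C# E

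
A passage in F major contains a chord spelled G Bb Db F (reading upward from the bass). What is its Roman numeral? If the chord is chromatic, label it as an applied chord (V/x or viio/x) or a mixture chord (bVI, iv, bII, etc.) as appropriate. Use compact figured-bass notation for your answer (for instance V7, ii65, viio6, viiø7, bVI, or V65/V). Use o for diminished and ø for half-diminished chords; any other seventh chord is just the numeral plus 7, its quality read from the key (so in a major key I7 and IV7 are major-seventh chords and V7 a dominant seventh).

iiø7

The pitches G-Bb-Db-F form a half-diminished seventh chord rooted on G.
G is the second degree of F major. This is the half-diminished supertonic seventh, borrowed from the parallel minor.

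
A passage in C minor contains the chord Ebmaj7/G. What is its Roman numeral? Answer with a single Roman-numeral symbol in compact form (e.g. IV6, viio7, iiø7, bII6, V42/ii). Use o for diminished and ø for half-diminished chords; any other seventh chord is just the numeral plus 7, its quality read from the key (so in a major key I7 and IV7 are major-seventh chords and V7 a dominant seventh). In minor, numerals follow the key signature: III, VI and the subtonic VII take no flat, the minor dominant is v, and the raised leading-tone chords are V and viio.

III65

The pitches Eb-G-Bb-D form a major seventh chord rooted on Eb.
Eb is scale degree 3 in C minor, and a major seventh chord on that degree is written III7.
With G in the bass the chord is in first inversion, so the figured bass is 65.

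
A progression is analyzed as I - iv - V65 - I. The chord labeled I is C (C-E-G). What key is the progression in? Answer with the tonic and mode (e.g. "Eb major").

The anchor chord is a major triad on C, labeled I.
If C is scale degree 1 and the mode makes that degree carry a major triad, the tonic is C and the mode is major.

C major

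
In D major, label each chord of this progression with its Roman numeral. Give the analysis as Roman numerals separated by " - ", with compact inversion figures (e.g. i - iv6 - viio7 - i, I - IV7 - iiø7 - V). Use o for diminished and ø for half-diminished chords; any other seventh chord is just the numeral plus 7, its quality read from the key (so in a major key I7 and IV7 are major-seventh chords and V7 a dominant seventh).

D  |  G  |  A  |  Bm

I - IV - V - vi

D: major triad on D = scale degree 1 → I.
G: major triad on G = scale degree 4 → IV.
A: major triad on A = scale degree 5 → V.
Bm has root B, degree 6 in D major, so vi.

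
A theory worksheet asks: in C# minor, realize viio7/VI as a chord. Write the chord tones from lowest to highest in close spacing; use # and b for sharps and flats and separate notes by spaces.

The slash marks an applied leading-tone chord: viio of VI. In C# minor, VI is A, so the leading tone to it is G#, a half step below.
Building a fully diminished seventh chord on G# gives G#-B-D-F.

G# B D F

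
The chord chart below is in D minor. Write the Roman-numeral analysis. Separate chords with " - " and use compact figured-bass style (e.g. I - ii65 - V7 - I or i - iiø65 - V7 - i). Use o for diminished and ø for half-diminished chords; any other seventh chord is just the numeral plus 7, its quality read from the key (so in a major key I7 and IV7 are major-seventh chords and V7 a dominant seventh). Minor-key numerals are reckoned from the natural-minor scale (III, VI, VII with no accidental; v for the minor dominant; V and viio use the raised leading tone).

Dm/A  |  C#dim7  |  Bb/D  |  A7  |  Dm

i64 - viio7 - VI6 - V7 - i

Dm/A: minor triad on D = scale degree 1 → i64.
C#dim7: root C# is the leading tone; fully diminished seventh chord there is viio7.
Bb/D: root Bb is the submediant; major triad there is VI6.
A7: dominant seventh chord on A = scale degree 5 → V7.
Dm: root D is the tonic; minor triad there is i.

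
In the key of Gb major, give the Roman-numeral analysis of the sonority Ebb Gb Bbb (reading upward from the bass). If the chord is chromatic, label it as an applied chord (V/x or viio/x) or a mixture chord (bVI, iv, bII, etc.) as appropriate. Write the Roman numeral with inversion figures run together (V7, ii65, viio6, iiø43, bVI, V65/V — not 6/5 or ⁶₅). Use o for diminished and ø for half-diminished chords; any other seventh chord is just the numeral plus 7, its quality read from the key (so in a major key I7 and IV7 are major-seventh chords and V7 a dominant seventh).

The pitches Ebb-Gb-Bbb form a major triad rooted on Ebb.
Ebb is the lowered sixth degree of Gb major (diatonic 6 would be Eb). This is a major triad on the lowered sixth degree, borrowed from the parallel minor.

bVI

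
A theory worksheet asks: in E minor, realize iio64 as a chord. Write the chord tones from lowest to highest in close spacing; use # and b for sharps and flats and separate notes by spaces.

C F# A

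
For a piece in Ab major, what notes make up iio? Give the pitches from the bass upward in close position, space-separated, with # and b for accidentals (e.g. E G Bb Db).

Bb Db Fb

Scale degree 2 in Ab major is Bb; here the chord built on it is altered to a diminished triad. iio is the diminished supertonic triad, borrowed from the parallel minor.
So the chord is Bb-Db-Fb.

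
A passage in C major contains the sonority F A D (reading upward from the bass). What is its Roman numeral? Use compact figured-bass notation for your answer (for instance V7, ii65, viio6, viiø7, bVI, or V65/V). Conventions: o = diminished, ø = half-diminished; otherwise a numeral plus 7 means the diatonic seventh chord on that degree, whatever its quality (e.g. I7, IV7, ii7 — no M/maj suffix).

The pitches D-F-A form a minor triad rooted on D.
D is scale degree 2 in C major, and a minor triad on that degree is written ii.
With F in the bass the chord is in first inversion, so the figured bass is 6.

ii6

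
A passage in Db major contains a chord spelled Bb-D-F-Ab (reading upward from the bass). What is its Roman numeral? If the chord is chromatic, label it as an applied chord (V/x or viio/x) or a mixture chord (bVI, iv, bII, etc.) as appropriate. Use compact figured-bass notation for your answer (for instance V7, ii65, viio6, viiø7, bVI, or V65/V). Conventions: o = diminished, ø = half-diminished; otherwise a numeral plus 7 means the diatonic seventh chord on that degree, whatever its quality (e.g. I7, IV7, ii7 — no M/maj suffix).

V7/ii

The pitches Bb-D-F-Ab form a dominant seventh chord rooted on Bb.
Bb is not a diatonic chord root with this quality in Db major, but it lies a perfect fifth above Eb (ii), so the chord functions as an applied dominant of ii.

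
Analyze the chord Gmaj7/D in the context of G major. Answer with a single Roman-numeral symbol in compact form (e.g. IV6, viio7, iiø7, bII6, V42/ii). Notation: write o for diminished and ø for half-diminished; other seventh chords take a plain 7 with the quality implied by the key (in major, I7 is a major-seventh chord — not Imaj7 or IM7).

I43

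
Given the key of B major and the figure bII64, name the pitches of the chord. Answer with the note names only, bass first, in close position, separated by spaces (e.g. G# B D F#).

G C E

bII64 is the Neapolitan chord — a major triad on the lowered second degree. In B major that root is C.
So the chord is C-E-G.
With the 64 figure the chord is in second inversion; from the bass G upward in close position it reads G-C-E.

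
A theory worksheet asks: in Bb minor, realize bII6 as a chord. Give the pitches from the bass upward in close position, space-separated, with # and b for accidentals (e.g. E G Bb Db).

Eb Gb Cb

bII6 is the Neapolitan sixth — a major triad on the lowered second degree, here in its customary first inversion. In Bb minor that root is Cb.
So the chord is Cb-Eb-Gb, a major triad.
With the 6 figure the chord is in first inversion; from the bass Eb upward in close position it reads Eb-Gb-Cb.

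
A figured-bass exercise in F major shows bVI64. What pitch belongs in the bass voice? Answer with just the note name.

bVI in F major has root Db; the chord is Db-F-Ab.
The figure 64 means second inversion — the fifth is in the bass.

Ab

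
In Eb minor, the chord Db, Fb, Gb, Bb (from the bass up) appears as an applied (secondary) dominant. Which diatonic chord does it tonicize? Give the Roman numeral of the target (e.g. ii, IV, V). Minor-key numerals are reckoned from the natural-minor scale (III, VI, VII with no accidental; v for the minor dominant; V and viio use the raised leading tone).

VI

The chord is a dominant seventh chord on Gb.
A dominant resolves down a perfect fifth: Gb → Cb. In Eb minor, Cb is scale degree 6, i.e. VI.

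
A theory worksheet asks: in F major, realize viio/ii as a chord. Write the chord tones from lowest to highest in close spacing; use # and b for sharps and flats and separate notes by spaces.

viio/ii is a secondary leading-tone chord. The target ii is G in F major; the applied chord is rooted a semitone below, on F#.
Building a diminished triad on F# gives F#-A-C.

F# A C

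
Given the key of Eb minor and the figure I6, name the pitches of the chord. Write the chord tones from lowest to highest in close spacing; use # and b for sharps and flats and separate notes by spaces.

Scale degree 1 in Eb minor is Eb; here the chord built on it is altered to a major triad. I6 is the major tonic (Picardy third), borrowed from the parallel major.
So the chord is Eb-G-Bb.
With the 6 figure the chord is in first inversion; from the bass G upward in close position it reads G-Bb-Eb.

G Bb Eb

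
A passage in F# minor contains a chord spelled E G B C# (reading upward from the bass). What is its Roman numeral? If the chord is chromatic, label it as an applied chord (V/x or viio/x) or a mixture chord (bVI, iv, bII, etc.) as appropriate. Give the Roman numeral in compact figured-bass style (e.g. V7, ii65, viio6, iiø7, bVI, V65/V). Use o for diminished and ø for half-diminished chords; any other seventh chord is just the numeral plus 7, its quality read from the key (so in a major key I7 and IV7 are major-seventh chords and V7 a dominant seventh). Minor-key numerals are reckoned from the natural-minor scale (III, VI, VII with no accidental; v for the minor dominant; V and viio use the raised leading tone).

viiø65/VI

Stacked in thirds the chord is C#-E-G-B: a half-diminished seventh chord on C#.
C# sits a half step below D (VI in F# minor); a diminished chord there is the applied leading-tone chord of VI.
With E in the bass the chord is in first inversion, so the figured bass is 65.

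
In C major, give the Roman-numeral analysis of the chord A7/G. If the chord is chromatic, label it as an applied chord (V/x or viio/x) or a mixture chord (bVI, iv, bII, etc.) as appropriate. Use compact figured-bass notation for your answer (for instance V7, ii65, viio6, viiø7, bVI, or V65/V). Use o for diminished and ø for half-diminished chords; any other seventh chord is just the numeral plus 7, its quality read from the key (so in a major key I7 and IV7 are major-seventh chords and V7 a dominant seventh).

The pitches A-C#-E-G form a dominant seventh chord rooted on A.
A is not a diatonic chord root with this quality in C major, but it lies a perfect fifth above D (ii), so the chord functions as an applied dominant of ii.
With G in the bass the chord is in third inversion, so the figured bass is 42.

V42/ii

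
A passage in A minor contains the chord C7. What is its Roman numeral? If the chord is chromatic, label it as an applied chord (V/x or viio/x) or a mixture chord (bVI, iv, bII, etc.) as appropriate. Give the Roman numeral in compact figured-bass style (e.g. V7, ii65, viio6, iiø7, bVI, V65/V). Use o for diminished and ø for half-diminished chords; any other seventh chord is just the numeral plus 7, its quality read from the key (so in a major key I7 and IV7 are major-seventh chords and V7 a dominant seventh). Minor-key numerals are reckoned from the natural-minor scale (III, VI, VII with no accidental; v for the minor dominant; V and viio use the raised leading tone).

V7/VI

The pitches C-E-G-Bb form a dominant seventh chord rooted on C.
C is not a diatonic chord root with this quality in A minor, but it lies a perfect fifth above F (VI), so the chord functions as an applied dominant of VI.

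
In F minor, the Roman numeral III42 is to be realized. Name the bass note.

G

III in F minor has root Ab; the chord is Ab-C-Eb-G.
The figure 42 means third inversion — the seventh is in the bass.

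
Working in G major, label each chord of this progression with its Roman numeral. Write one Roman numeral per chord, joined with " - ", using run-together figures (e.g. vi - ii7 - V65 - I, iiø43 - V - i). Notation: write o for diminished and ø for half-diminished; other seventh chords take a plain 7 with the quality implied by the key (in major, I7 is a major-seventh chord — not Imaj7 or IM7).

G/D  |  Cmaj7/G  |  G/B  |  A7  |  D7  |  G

G/D has root G, degree 1 in G major, so I64.
Cmaj7/G: root C is the subdominant; major seventh chord there is IV43.
G/B has root G, degree 1 in G major, so I6.
A7: a dominant seventh chord on A, the applied dominant of V → V7/V.
D7: root D is the dominant; dominant seventh chord there is V7.
G: major triad on G = scale degree 1 → I.

I64 - IV43 - I6 - V7/V - V7 - I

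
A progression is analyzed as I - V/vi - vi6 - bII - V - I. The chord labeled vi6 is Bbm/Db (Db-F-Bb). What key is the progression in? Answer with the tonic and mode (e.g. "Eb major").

Db major

vi6 is given as Db-F-Bb — a minor triad with root Bb.
Counting down 5 scale steps from Bb places the tonic on Db; a minor triad on degree 6 is diatonic only in major.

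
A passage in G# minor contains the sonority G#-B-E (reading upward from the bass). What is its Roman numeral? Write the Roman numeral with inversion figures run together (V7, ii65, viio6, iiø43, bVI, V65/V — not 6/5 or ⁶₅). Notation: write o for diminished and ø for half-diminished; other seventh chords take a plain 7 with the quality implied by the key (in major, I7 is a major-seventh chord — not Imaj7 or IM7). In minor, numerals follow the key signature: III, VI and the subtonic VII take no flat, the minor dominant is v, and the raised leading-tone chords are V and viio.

Stacked in thirds the chord is E-G#-B: a major triad on E.
In G# minor, E is the submediant; the diatonic major triad there is VI.
With G# in the bass the chord is in first inversion, so the figured bass is 6.

VI6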